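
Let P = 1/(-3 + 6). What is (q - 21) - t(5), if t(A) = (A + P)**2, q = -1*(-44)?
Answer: -49/9 ≈ -5.4444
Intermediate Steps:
P = 1/3 ≈ 0.33333
q = 44
t(A) = (1/3 + A)**2 (t(A) = (A + 1/3)**2 = (1/3 + A)**2)
(q - 21) - t(5) = (44 - 21) - (1 + 3*5)**2/9 = 23 - (1 + 15)**2/9 = 23 - 16**2/9 = 23 - 256/9 = -49/9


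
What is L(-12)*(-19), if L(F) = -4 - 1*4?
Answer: 152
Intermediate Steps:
L(F) = -8 (L(F) = -4 - 4 = -8)
L(-12)*(-19) = -8*(-19) = 152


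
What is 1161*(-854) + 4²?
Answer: -991478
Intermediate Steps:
1161*(-854) + 4² = -991494 + 16 = -991478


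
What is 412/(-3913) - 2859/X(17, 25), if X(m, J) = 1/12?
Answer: -134247616/3913 ≈ -34308.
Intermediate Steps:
X(m, J) = 1/12
412/(-3913) - 2859/X(17, 25) = 412/(-3913) - 2859/1/12 = 412*(-1/3913) - 2859*12 = -412/3913 - 34308 = -134247616/3913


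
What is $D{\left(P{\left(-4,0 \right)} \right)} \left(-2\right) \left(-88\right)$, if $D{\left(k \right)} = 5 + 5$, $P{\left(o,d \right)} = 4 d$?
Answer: $1760$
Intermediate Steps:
$D{\left(k \right)} = 10$
$D{\left(P{\left(-4,0 \right)} \right)} \left(-2\right) \left(-88\right) = 10 \left(-2\right) \left(-88\right) = \left(-20\right) \left(-88\right) = 1760$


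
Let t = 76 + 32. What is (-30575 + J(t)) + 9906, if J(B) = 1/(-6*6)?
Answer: -744085/36 ≈ -20669.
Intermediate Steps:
t = 108
J(B) = -1/36 (J(B) = 1/(-36) = -1/36)
(-30575 + J(t)) + 9906 = (-30575 - 1/36) + 9906 = -1100701/36 + 9906 = -744085/36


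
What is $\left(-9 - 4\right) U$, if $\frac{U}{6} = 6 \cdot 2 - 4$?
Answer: $-624$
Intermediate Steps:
$U = 48$ ($U = 6 \left(6 \cdot 2 - 4\right) = 6 \left(12 - 4\right) = 6 \cdot 8 = 48$)
$\left(-9 - 4\right) U = \left(-9 - 4\right) 48 = \left(-13\right) 48 = -624$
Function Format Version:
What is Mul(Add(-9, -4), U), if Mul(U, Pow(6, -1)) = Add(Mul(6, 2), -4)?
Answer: -624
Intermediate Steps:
U = 48 (U = Mul(6, Add(Mul(6, 2), -4)) = Mul(6, Add(12, -4)) = Mul(6, 8) = 48)
Mul(Add(-9, -4), U) = Mul(Add(-9, -4), 48) = Mul(-13, 48) = -624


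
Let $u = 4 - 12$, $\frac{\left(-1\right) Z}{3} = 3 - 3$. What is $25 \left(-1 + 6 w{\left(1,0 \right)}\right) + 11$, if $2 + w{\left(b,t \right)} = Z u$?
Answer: $-314$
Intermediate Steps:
$Z = 0$ ($Z = - 3 \left(3 - 3\right) = \left(-3\right) 0 = 0$)
$u = -8$ ($u = 4 - 12 = -8$)
$w{\left(b,t \right)} = -2$ ($w{\left(b,t \right)} = -2 + 0 \left(-8\right) = -2 + 0 = -2$)
$25 \left(-1 + 6 w{\left(1,0 \right)}\right) + 11 = 25 \left(-1 + 6 \left(-2\right)\right) + 11 = 25 \left(-1 - 12\right) + 11 = 25 \left(-13\right) + 11 = -325 + 11 = -314$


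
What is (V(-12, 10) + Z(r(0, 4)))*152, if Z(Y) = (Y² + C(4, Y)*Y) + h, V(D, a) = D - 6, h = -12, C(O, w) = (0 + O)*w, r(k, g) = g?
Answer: 7600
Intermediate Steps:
C(O, w) = O*w
V(D, a) = -6 + D
Z(Y) = -12 + 5*Y² (Z(Y) = (Y² + (4*Y)*Y) - 12 = (Y² + 4*Y²) - 12 = 5*Y² - 12 = -12 + 5*Y²)
(V(-12, 10) + Z(r(0, 4)))*152 = ((-6 - 12) + (-12 + 5*4²))*152 = (-18 + (-12 + 5*16))*152 = (-18 + (-12 + 80))*152 = (-18 + 68)*152 = 50*152 = 7600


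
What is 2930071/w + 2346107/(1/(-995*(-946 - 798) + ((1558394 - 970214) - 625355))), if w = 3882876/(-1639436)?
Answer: 3867281195505561976/970719 ≈ 3.9839e+12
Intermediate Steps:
w = -970719/409859 (w = 3882876*(-1/1639436) = -970719/409859 ≈ -2.3684)
2930071/w + 2346107/(1/(-995*(-946 - 798) + ((1558394 - 970214) - 625355))) = 2930071/(-970719/409859) + 2346107/(1/(-995*(-946 - 798) + ((1558394 - 970214) - 625355))) = 2930071*(-409859/970719) + 2346107/(1/(-995*(-1744) + (588180 - 625355))) = -1200915969989/970719 + 2346107/(1/(1735280 - 37175)) = -1200915969989/970719 + 2346107/(1/1698105) = -1200915969989/970719 + 2346107*1698105 = -1200915969989/970719 + 3983936027235 = 3867281195505561976/970719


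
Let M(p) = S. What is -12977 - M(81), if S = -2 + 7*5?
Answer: -13010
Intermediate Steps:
S = 33 (S = -2 + 35 = 33)
M(p) = 33
-12977 - M(81) = -12977 - 1*33 = -12977 - 33 = -13010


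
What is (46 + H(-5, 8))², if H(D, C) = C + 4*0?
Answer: 2916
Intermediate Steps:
H(D, C) = C (H(D, C) = C + 0 = C)
(46 + H(-5, 8))² = (46 + 8)² = 54² = 2916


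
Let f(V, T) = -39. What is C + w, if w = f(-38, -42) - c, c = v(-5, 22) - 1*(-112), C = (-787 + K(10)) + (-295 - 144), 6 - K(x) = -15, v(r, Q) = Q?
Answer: -1378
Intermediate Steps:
K(x) = 21 (K(x) = 6 - 1*(-15) = 6 + 15 = 21)
C = -1205 (C = (-787 + 21) + (-295 - 144) = -766 - 439 = -1205)
c = 134 (c = 22 - 1*(-112) = 22 + 112 = 134)
w = -173 (w = -39 - 1*134 = -39 - 134 = -173)
C + w = -1205 - 173 = -1378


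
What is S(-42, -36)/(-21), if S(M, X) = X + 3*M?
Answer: 54/7 ≈ 7.7143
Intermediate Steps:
S(-42, -36)/(-21) = (-36 + 3*(-42))/(-21) = -(-36 - 126)/21 = -1/21*(-162) = 54/7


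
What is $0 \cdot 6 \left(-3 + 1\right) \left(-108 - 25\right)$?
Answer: $0$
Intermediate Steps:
$0 \cdot 6 \left(-3 + 1\right) \left(-108 - 25\right) = 0 \cdot 6 \left(-2\right) \left(-133\right) = 0 \left(-12\right) \left(-133\right) = 0 \left(-133\right) = 0$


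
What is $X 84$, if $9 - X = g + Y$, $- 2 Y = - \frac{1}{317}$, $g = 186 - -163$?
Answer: $- \frac{9053562}{317} \approx -28560.0$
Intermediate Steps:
$g = 349$ ($g = 186 + 163 = 349$)
$Y = \frac{1}{634}$ ($Y = - \frac{\left(-1\right) \frac{1}{317}}{2} = \left(- \frac{1}{2}\right) \left(- \frac{1}{317}\right) = \frac{1}{634} \approx 0.0015773$)
$X = - \frac{215561}{634}$ ($X = 9 - \left(349 + \frac{1}{634}\right) = 9 - \frac{221267}{634} = - \frac{215561}{634} \approx -340.0$)
$X 84 = \left(- \frac{215561}{634}\right) 84 = - \frac{9053562}{317}$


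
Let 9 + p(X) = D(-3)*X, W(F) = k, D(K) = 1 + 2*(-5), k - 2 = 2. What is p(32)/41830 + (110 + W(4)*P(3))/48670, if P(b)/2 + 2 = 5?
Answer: -884977/203586610 ≈ -0.0043469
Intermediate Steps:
k = 4 (k = 2 + 2 = 4)
D(K) = -9 (D(K) = 1 - 10 = -9)
W(F) = 4
P(b) = 6 (P(b) = -4 + 2*5 = -4 + 10 = 6)
p(X) = -9 - 9*X
p(32)/41830 + (110 + W(4)*P(3))/48670 = (-9 - 9*32)/41830 + (110 + 4*6)/48670 = (-9 - 288)*(1/41830) + (110 + 24)*(1/48670) = -297*1/41830 + 134*(1/48670) = -297/41830 + 67/24335 = -884977/203586610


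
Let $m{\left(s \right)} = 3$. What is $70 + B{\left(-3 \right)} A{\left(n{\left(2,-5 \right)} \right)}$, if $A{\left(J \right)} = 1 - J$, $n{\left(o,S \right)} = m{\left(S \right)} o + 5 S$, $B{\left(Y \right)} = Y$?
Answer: $10$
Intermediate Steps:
$n{\left(o,S \right)} = 3 o + 5 S$
$70 + B{\left(-3 \right)} A{\left(n{\left(2,-5 \right)} \right)} = 70 - 3 \left(1 - \left(3 \cdot 2 + 5 \left(-5\right)\right)\right) = 70 - 3 \left(1 - \left(6 - 25\right)\right) = 70 - 3 \left(1 - -19\right) = 70 - 3 \left(1 + 19\right) = 70 - 60 = 10$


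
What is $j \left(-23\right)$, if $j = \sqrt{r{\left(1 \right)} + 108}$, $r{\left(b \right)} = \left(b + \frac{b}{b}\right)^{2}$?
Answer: $- 92 \sqrt{7} \approx -243.41$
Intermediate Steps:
$r{\left(b \right)} = \left(1 + b\right)^{2}$ ($r{\left(b \right)} = \left(b + 1\right)^{2} = \left(1 + b\right)^{2}$)
$j = 4 \sqrt{7}$ ($j = \sqrt{\left(1 + 1\right)^{2} + 108} = \sqrt{2^{2} + 108} = \sqrt{4 + 108} = \sqrt{112} = 4 \sqrt{7} \approx 10.583$)
$j \left(-23\right) = 4 \sqrt{7} \left(-23\right) = - 92 \sqrt{7}$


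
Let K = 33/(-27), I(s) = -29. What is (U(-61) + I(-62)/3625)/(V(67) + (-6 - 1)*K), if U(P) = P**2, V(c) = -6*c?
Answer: -4186116/442625 ≈ -9.4575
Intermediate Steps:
K = -11/9 (K = 33*(-1/27) = -11/9 ≈ -1.2222)
(U(-61) + I(-62)/3625)/(V(67) + (-6 - 1)*K) = ((-61)**2 - 29/3625)/(-6*67 + (-6 - 1)*(-11/9)) = (3721 - 29*1/3625)/(-402 - 7*(-11/9)) = (3721 - 1/125)/(-402 + 77/9) = 465124/(125*(-3541/9)) = (465124/125)*(-9/3541) = -4186116/442625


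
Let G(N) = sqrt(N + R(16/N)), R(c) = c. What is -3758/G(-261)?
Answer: 11274*I*sqrt(1975973)/68137 ≈ 232.59*I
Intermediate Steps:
G(N) = sqrt(N + 16/N)
-3758/G(-261) = -3758/sqrt(-261 + 16/(-261)) = -3758/sqrt(-261 + 16*(-1/261)) = -3758/sqrt(-261 - 16/261) = -3758*(-3*I*sqrt(1975973)/68137) = -(-11274)*I*sqrt(1975973)/68137 = 11274*I*sqrt(1975973)/68137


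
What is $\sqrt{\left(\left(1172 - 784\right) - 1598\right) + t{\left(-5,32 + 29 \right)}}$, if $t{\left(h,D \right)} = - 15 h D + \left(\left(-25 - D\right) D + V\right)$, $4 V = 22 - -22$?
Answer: $i \sqrt{1870} \approx 43.243 i$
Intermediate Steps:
$V = 11$ ($V = \frac{22 - -22}{4} = \frac{22 + 22}{4} = \frac{1}{4} \cdot 44 = 11$)
$t{\left(h,D \right)} = 11 + D \left(-25 - D\right) - 15 D h$ ($t{\left(h,D \right)} = - 15 h D + \left(\left(-25 - D\right) D + 11\right) = - 15 D h + \left(D \left(-25 - D\right) + 11\right) = - 15 D h + \left(11 + D \left(-25 - D\right)\right) = 11 + D \left(-25 - D\right) - 15 D h$)
$\sqrt{\left(\left(1172 - 784\right) - 1598\right) + t{\left(-5,32 + 29 \right)}} = \sqrt{\left(\left(1172 - 784\right) - 1598\right) - \left(-11 + \left(32 + 29\right)^{2} + 25 \left(32 + 29\right) + 15 \left(32 + 29\right) \left(-5\right)\right)} = \sqrt{\left(\left(1172 - 784\right) - 1598\right) - \left(5235 - 4575\right)} = \sqrt{\left(388 - 1598\right) + \left(11 - 3721 - 1525 + 4575\right)} = \sqrt{-1210 + \left(11 - 3721 - 1525 + 4575\right)} = \sqrt{-1210 - 660} = \sqrt{-1870} = i \sqrt{1870}$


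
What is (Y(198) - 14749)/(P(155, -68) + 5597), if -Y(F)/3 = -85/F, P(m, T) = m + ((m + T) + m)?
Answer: -973349/395604 ≈ -2.4604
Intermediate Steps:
P(m, T) = T + 3*m (P(m, T) = m + ((T + m) + m) = m + (T + 2*m) = T + 3*m)
Y(F) = 255/F (Y(F) = -(-255)/F = 255/F)
(Y(198) - 14749)/(P(155, -68) + 5597) = (255/198 - 14749)/((-68 + 3*155) + 5597) = (255*(1/198) - 14749)/((-68 + 465) + 5597) = (85/66 - 14749)/(397 + 5597) = -973349/66/5994 = -973349/66*1/5994 = -973349/395604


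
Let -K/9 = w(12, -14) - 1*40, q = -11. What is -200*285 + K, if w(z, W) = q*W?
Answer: -58026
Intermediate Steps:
w(z, W) = -11*W
K = -1026 (K = -9*(-11*(-14) - 1*40) = -9*(154 - 40) = -9*114 = -1026)
-200*285 + K = -200*285 - 1026 = -57000 - 1026 = -58026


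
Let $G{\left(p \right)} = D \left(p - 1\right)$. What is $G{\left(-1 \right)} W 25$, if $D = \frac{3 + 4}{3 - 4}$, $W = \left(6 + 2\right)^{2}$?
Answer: $22400$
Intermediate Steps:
$W = 64$ ($W = 8^{2} = 64$)
$D = -7$ ($D = \frac{7}{-1} = 7 \left(-1\right) = -7$)
$G{\left(p \right)} = 7 - 7 p$ ($G{\left(p \right)} = - 7 \left(p - 1\right) = - 7 \left(-1 + p\right) = 7 - 7 p$)
$G{\left(-1 \right)} W 25 = \left(7 - -7\right) 64 \cdot 25 = \left(7 + 7\right) 64 \cdot 25 = 14 \cdot 64 \cdot 25 = 896 \cdot 25 = 22400$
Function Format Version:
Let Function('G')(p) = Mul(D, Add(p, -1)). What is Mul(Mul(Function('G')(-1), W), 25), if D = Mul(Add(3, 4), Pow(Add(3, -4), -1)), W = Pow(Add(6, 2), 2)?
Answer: 22400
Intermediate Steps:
W = 64 (W = Pow(8, 2) = 64)
D = -7 (D = Mul(7, Pow(-1, -1)) = Mul(7, -1) = -7)
Function('G')(p) = Add(7, Mul(-7, p)) (Function('G')(p) = Mul(-7, Add(p, -1)) = Mul(-7, Add(-1, p)) = Add(7, Mul(-7, p)))
Mul(Mul(Function('G')(-1), W), 25) = Mul(Mul(Add(7, Mul(-7, -1)), 64), 25) = Mul(Mul(Add(7, 7), 64), 25) = Mul(Mul(14, 64), 25) = Mul(896, 25) = 22400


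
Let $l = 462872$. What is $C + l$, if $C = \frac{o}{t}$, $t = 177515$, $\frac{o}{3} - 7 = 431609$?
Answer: $\frac{82168017928}{177515} \approx 4.6288 \cdot 10^{5}$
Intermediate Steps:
$o = 1294848$ ($o = 21 + 3 \cdot 431609 = 21 + 1294827 = 1294848$)
$C = \frac{1294848}{177515} \approx 7.2943$
$C + l = \frac{1294848}{177515} + 462872 = \frac{82168017928}{177515}$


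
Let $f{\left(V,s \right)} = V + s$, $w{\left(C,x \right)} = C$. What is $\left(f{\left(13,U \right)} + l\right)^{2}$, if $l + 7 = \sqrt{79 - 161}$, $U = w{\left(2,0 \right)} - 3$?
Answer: $\left(5 + i \sqrt{82}\right)^{2} \approx -57.0 + 90.554 i$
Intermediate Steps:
$U = -1$ ($U = 2 - 3 = -1$)
$l = -7 + i \sqrt{82}$ ($l = -7 + \sqrt{79 - 161} = -7 + \sqrt{-82} = -7 + i \sqrt{82} \approx -7.0 + 9.0554 i$)
$\left(f{\left(13,U \right)} + l\right)^{2} = \left(\left(13 - 1\right) - \left(7 - i \sqrt{82}\right)\right)^{2} = \left(12 - \left(7 - i \sqrt{82}\right)\right)^{2} = \left(5 + i \sqrt{82}\right)^{2}$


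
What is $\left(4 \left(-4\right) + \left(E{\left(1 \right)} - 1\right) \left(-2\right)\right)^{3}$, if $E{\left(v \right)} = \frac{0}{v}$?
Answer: $-2744$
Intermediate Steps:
$E{\left(v \right)} = 0$
$\left(4 \left(-4\right) + \left(E{\left(1 \right)} - 1\right) \left(-2\right)\right)^{3} = \left(4 \left(-4\right) + \left(0 - 1\right) \left(-2\right)\right)^{3} = \left(-16 - -2\right)^{3} = \left(-16 + 2\right)^{3} = \left(-14\right)^{3} = -2744$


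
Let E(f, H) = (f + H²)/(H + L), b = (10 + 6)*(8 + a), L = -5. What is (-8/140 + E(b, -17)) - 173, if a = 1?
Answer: -148409/770 ≈ -192.74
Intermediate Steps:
b = 144 (b = (10 + 6)*(8 + 1) = 16*9 = 144)
E(f, H) = (f + H²)/(-5 + H) (E(f, H) = (f + H²)/(H - 5) = (f + H²)/(-5 + H))
(-8/140 + E(b, -17)) - 173 = (-8/140 + (144 + (-17)²)/(-5 - 17)) - 173 = (-8*1/140 + (144 + 289)/(-22)) - 173 = (-2/35 - 1/22*433) - 173 = (-2/35 - 433/22) - 173 = -15199/770 - 173 = -148409/770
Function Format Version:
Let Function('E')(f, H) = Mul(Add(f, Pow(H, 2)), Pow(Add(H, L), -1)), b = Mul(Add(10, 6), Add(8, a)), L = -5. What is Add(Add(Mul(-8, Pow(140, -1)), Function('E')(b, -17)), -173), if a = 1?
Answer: Rational(-148409, 770) ≈ -192.74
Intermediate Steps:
b = 144 (b = Mul(Add(10, 6), Add(8, 1)) = Mul(16, 9) = 144)
Function('E')(f, H) = Mul(Pow(Add(-5, H), -1), Add(f, Pow(H, 2))) (Function('E')(f, H) = Mul(Add(f, Pow(H, 2)), Pow(Add(H, -5), -1)) = Mul(Add(f, Pow(H, 2)), Pow(Add(-5, H), -1)) = Mul(Pow(Add(-5, H), -1), Add(f, Pow(H, 2))))
Add(Add(Mul(-8, Pow(140, -1)), Function('E')(b, -17)), -173) = Add(Add(Mul(-8, Pow(140, -1)), Mul(Pow(Add(-5, -17), -1), Add(144, Pow(-17, 2)))), -173) = Add(Add(Mul(-8, Rational(1, 140)), Mul(Pow(-22, -1), Add(144, 289))), -173) = Add(Add(Rational(-2, 35), Mul(Rational(-1, 22), 433)), -173) = Add(Add(Rational(-2, 35), Rational(-433, 22)), -173) = Add(Rational(-15199, 770), -173) = Rational(-148409, 770)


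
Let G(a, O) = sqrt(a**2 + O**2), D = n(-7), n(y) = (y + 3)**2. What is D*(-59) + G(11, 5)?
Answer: -944 + sqrt(146) ≈ -931.92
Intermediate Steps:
n(y) = (3 + y)**2
D = 16 (D = (3 - 7)**2 = (-4)**2 = 16)
G(a, O) = sqrt(O**2 + a**2)
D*(-59) + G(11, 5) = 16*(-59) + sqrt(5**2 + 11**2) = -944 + sqrt(25 + 121) = -944 + sqrt(146)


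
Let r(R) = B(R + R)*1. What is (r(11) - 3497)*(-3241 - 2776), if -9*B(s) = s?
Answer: 189505415/9 ≈ 2.1056e+7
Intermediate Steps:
B(s) = -s/9
r(R) = -2*R/9 (r(R) = -(R + R)/9*1 = -2*R/9*1 = -2*R/9)
(r(11) - 3497)*(-3241 - 2776) = (-2/9*11 - 3497)*(-3241 - 2776) = (-22/9 - 3497)*(-6017) = -31495/9*(-6017) = 189505415/9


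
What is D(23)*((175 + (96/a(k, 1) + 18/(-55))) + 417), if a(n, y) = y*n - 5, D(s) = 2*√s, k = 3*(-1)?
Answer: 63764*√23/55 ≈ 5560.0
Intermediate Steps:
k = -3
a(n, y) = -5 + n*y (a(n, y) = n*y - 5 = -5 + n*y)
D(23)*((175 + (96/a(k, 1) + 18/(-55))) + 417) = (2*√23)*((175 + (96/(-5 - 3*1) + 18/(-55))) + 417) = (2*√23)*((175 + (96/(-5 - 3) + 18*(-1/55))) + 417) = (2*√23)*((175 + (96/(-8) - 18/55)) + 417) = (2*√23)*((175 + (96*(-⅛) - 18/55)) + 417) = (2*√23)*((175 + (-12 - 18/55)) + 417) = (2*√23)*((175 - 678/55) + 417) = (2*√23)*(8947/55 + 417) = (2*√23)*(31882/55) = 63764*√23/55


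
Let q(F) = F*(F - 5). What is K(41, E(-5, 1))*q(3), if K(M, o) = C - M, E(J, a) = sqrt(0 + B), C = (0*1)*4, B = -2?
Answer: 246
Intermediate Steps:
C = 0 (C = 0*4 = 0)
E(J, a) = I*sqrt(2) (E(J, a) = sqrt(0 - 2) = sqrt(-2) = I*sqrt(2))
K(M, o) = -M (K(M, o) = 0 - M = -M)
q(F) = F*(-5 + F)
K(41, E(-5, 1))*q(3) = (-1*41)*(3*(-5 + 3)) = -123*(-2) = -41*(-6) = 246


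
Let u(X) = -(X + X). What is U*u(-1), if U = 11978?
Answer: 23956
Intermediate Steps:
u(X) = -2*X
U*u(-1) = 11978*(-2*(-1)) = 11978*2 = 23956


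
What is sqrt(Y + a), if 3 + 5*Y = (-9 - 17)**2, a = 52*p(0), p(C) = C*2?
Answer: sqrt(3365)/5 ≈ 11.602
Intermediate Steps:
p(C) = 2*C
a = 0 (a = 52*(2*0) = 52*0 = 0)
Y = 673/5 (Y = -3/5 + (-9 - 17)**2/5 = -3/5 + (1/5)*(-26)**2 = -3/5 + (1/5)*676 = -3/5 + 676/5 = 673/5 ≈ 134.60)
sqrt(Y + a) = sqrt(673/5 + 0) = sqrt(673/5) = sqrt(3365)/5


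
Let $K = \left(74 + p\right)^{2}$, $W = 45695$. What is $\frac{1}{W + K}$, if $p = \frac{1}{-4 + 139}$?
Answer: $\frac{18225}{932611456} \approx 1.9542 \cdot 10^{-5}$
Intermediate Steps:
$p = \frac{1}{135} \approx 0.0074074$
$K = \frac{99820081}{18225}$ ($K = \left(74 + \frac{1}{135}\right)^{2} = \left(\frac{9991}{135}\right)^{2} = \frac{99820081}{18225} \approx 5477.1$)
$\frac{1}{W + K} = \frac{1}{45695 + \frac{99820081}{18225}} = \frac{1}{\frac{932611456}{18225}} = \frac{18225}{932611456}$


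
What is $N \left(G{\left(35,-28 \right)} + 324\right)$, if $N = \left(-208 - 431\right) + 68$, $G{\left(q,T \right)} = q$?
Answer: $-204989$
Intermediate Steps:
$N = -571$ ($N = -639 + 68 = -571$)
$N \left(G{\left(35,-28 \right)} + 324\right) = - 571 \left(35 + 324\right) = \left(-571\right) 359 = -204989$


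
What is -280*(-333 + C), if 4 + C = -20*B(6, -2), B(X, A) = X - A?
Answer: 139160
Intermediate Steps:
C = -164 (C = -4 - 20*(6 - 1*(-2)) = -4 - 20*(6 + 2) = -4 - 20*8 = -4 - 160 = -164)
-280*(-333 + C) = -280*(-333 - 164) = -280*(-497) = 139160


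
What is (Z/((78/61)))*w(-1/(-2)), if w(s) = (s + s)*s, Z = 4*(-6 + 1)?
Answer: -305/39 ≈ -7.8205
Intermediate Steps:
Z = -20 (Z = 4*(-5) = -20)
w(s) = 2*s**2 (w(s) = (2*s)*s = 2*s**2)
(Z/((78/61)))*w(-1/(-2)) = (-20/(78/61))*(2*(-1/(-2))**2) = (-20/(78*(1/61)))*(2*(-1*(-1/2))**2) = (-20/78/61)*(2*(1/2)**2) = (-20*61/78)*(2*(1/4)) = -610/39*1/2 = -305/39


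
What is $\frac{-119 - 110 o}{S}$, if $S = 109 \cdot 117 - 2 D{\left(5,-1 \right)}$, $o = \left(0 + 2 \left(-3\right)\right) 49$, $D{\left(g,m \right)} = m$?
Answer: $\frac{32221}{12755} \approx 2.5261$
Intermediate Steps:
$o = -294$ ($o = \left(0 - 6\right) 49 = \left(-6\right) 49 = -294$)
$S = 12755$ ($S = 109 \cdot 117 - -2 = 12753 + 2 = 12755$)
$\frac{-119 - 110 o}{S} = \frac{-119 - -32340}{12755} = \left(-119 + 32340\right) \frac{1}{12755} = 32221 \cdot \frac{1}{12755} = \frac{32221}{12755}$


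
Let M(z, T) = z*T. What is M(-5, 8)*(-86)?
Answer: 3440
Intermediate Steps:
M(z, T) = T*z
M(-5, 8)*(-86) = (8*(-5))*(-86) = -40*(-86) = 3440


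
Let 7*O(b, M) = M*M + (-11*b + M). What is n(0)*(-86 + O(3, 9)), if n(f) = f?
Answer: 0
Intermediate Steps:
O(b, M) = -11*b/7 + M/7 + M²/7 (O(b, M) = (M*M + (-11*b + M))/7 = (M² + (M - 11*b))/7 = (M + M² - 11*b)/7 = -11*b/7 + M/7 + M²/7)
n(0)*(-86 + O(3, 9)) = 0*(-86 + (-11/7*3 + (⅐)*9 + (⅐)*9²)) = 0*(-86 + (-33/7 + 9/7 + (⅐)*81)) = 0*(-86 + (-33/7 + 9/7 + 81/7)) = 0*(-86 + 57/7) = 0*(-545/7) = 0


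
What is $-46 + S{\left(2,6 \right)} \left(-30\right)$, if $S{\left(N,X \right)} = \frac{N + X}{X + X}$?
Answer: $-66$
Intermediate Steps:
$S{\left(N,X \right)} = \frac{N + X}{2 X}$
$-46 + S{\left(2,6 \right)} \left(-30\right) = -46 + \frac{2 + 6}{2 \cdot 6} \left(-30\right) = -46 + \frac{1}{2} \cdot \frac{1}{6} \cdot 8 \left(-30\right) = -46 + \frac{2}{3} \left(-30\right) = -46 - 20 = -66$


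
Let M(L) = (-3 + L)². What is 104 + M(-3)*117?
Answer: 4316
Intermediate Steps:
104 + M(-3)*117 = 104 + (-3 - 3)²*117 = 104 + (-6)²*117 = 104 + 36*117 = 104 + 4212 = 4316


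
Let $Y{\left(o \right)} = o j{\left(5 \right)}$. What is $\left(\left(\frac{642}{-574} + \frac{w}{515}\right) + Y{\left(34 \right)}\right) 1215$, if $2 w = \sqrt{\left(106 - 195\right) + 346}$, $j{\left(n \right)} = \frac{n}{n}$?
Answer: $\frac{11465955}{287} + \frac{243 \sqrt{257}}{206} \approx 39970.0$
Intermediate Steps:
$j{\left(n \right)} = 1$
$w = \frac{\sqrt{257}}{2}$ ($w = \frac{\sqrt{\left(106 - 195\right) + 346}}{2} = \frac{\sqrt{-89 + 346}}{2} = \frac{\sqrt{257}}{2} \approx 8.0156$)
$Y{\left(o \right)} = o$ ($Y{\left(o \right)} = o 1 = o$)
$\left(\left(\frac{642}{-574} + \frac{w}{515}\right) + Y{\left(34 \right)}\right) 1215 = \left(\left(\frac{642}{-574} + \frac{\frac{1}{2} \sqrt{257}}{515}\right) + 34\right) 1215 = \left(\left(642 \left(- \frac{1}{574}\right) + \frac{\sqrt{257}}{2} \cdot \frac{1}{515}\right) + 34\right) 1215 = \left(\left(- \frac{321}{287} + \frac{\sqrt{257}}{1030}\right) + 34\right) 1215 = \left(\frac{9437}{287} + \frac{\sqrt{257}}{1030}\right) 1215 = \frac{11465955}{287} + \frac{243 \sqrt{257}}{206}$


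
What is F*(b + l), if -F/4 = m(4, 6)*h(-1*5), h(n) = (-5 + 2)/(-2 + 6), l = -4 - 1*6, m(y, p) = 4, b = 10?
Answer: 0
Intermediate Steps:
l = -10 (l = -4 - 6 = -10)
h(n) = -3/4
F = 12 (F = -16*(-3)/4 = -4*(-3) = 12)
F*(b + l) = 12*(10 - 10) = 12*0 = 0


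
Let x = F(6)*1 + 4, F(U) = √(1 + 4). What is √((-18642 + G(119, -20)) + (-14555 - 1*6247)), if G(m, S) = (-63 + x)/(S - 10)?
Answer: √(-35497830 - 30*√5)/30 ≈ 198.6*I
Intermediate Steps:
F(U) = √5
x = 4 + √5 (x = √5*1 + 4 = √5 + 4 = 4 + √5 ≈ 6.2361)
G(m, S) = (-59 + √5)/(-10 + S) (G(m, S) = (-63 + (4 + √5))/(S - 10) = (-59 + √5)/(-10 + S))
√((-18642 + G(119, -20)) + (-14555 - 1*6247)) = √((-18642 + (-59 + √5)/(-10 - 20)) + (-14555 - 1*6247)) = √((-18642 + (-59 + √5)/(-30)) + (-14555 - 6247)) = √((-18642 - (-59 + √5)/30) - 20802) = √((-18642 + (59/30 - √5/30)) - 20802) = √((-559201/30 - √5/30) - 20802) = √(-1183261/30 - √5/30)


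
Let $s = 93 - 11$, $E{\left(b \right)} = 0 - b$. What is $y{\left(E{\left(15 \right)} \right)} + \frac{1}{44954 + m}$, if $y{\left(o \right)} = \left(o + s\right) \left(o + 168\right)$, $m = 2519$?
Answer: $\frac{486645724}{47473} \approx 10251.0$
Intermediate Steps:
$E{\left(b \right)} = - b$
$s = 82$
$y{\left(o \right)} = \left(82 + o\right) \left(168 + o\right)$ ($y{\left(o \right)} = \left(o + 82\right) \left(o + 168\right) = \left(82 + o\right) \left(168 + o\right)$)
$y{\left(E{\left(15 \right)} \right)} + \frac{1}{44954 + m} = \left(13776 + \left(\left(-1\right) 15\right)^{2} + 250 \left(\left(-1\right) 15\right)\right) + \frac{1}{44954 + 2519} = \left(13776 + \left(-15\right)^{2} + 250 \left(-15\right)\right) + \frac{1}{47473} = \left(13776 + 225 - 3750\right) + \frac{1}{47473} = 10251 + \frac{1}{47473} = \frac{486645724}{47473}$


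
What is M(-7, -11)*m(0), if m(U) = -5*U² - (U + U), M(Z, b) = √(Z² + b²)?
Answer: 0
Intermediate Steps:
m(U) = -5*U² - 2*U
M(-7, -11)*m(0) = √((-7)² + (-11)²)*(-1*0*(2 + 5*0)) = √(49 + 121)*(-1*0*(2 + 0)) = √170*(-1*0*2) = √170*0 = 0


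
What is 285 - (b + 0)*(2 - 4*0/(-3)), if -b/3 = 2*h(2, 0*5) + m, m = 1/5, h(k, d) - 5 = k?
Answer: 1851/5 ≈ 370.20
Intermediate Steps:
h(k, d) = 5 + k
m = 1/5 ≈ 0.20000
b = -213/5 (b = -3*(2*(5 + 2) + 1/5) = -3*(2*7 + 1/5) = -3*(14 + 1/5) = -3*71/5 = -213/5 ≈ -42.600)
285 - (b + 0)*(2 - 4*0/(-3)) = 285 - (-213/5 + 0)*(2 - 4*0/(-3)) = 285 - (-213)*(2 + 0*(-1/3))/5 = 285 - (-213)*(2 + 0)/5 = 285 - (-213)*2/5 = 285 - 1*(-426/5) = 285 + 426/5 = 1851/5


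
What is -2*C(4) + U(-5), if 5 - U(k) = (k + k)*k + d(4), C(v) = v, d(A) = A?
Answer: -57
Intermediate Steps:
U(k) = 1 - 2*k² (U(k) = 5 - ((k + k)*k + 4) = 5 - ((2*k)*k + 4) = 5 - (2*k² + 4) = 5 - (4 + 2*k²) = 5 + (-4 - 2*k²) = 1 - 2*k²)
-2*C(4) + U(-5) = -2*4 + (1 - 2*(-5)²) = -8 + (1 - 2*25) = -8 + (1 - 50) = -8 - 49 = -57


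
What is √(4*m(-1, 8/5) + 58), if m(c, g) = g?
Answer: √1610/5 ≈ 8.0250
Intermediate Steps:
√(4*m(-1, 8/5) + 58) = √(4*(8/5) + 58) = √(32/5 + 58) = √(322/5) = √1610/5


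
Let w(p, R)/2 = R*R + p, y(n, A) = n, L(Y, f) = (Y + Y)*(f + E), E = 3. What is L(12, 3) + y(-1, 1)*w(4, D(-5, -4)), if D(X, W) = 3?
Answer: 118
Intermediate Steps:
L(Y, f) = 2*Y*(3 + f) (L(Y, f) = (Y + Y)*(f + 3) = (2*Y)*(3 + f) = 2*Y*(3 + f))
w(p, R) = 2*p + 2*R**2 (w(p, R) = 2*(R*R + p) = 2*(R**2 + p) = 2*(p + R**2) = 2*p + 2*R**2)
L(12, 3) + y(-1, 1)*w(4, D(-5, -4)) = 2*12*(3 + 3) - (2*4 + 2*3**2) = 2*12*6 - (8 + 2*9) = 144 - (8 + 18) = 144 - 1*26 = 144 - 26 = 118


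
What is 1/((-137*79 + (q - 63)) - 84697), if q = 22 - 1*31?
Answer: -1/95592 ≈ -1.0461e-5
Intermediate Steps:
q = -9 (q = 22 - 31 = -9)
1/((-137*79 + (q - 63)) - 84697) = 1/((-137*79 + (-9 - 63)) - 84697) = 1/((-10823 - 72) - 84697) = 1/(-10895 - 84697) = 1/(-95592) = -1/95592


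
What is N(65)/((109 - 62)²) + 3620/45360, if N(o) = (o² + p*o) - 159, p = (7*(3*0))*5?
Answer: 9621517/5010012 ≈ 1.9205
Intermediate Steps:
p = 0 (p = (7*0)*5 = 0*5 = 0)
N(o) = -159 + o² (N(o) = (o² + 0*o) - 159 = (o² + 0) - 159 = o² - 159 = -159 + o²)
N(65)/((109 - 62)²) + 3620/45360 = (-159 + 65²)/((109 - 62)²) + 3620/45360 = (-159 + 4225)/(47²) + 3620*(1/45360) = 4066/2209 + 181/2268 = 9621517/5010012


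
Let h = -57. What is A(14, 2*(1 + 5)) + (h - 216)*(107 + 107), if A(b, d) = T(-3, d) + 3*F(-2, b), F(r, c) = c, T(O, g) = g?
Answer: -58368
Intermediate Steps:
A(b, d) = d + 3*b
A(14, 2*(1 + 5)) + (h - 216)*(107 + 107) = (2*(1 + 5) + 3*14) + (-57 - 216)*(107 + 107) = (2*6 + 42) - 273*214 = (12 + 42) - 58422 = 54 - 58422 = -58368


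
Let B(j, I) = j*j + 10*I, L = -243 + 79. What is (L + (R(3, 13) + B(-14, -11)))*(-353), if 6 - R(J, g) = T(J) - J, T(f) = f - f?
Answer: 24357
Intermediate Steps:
T(f) = 0
L = -164
R(J, g) = 6 + J (R(J, g) = 6 - (0 - J) = 6 - (-1)*J = 6 + J)
B(j, I) = j² + 10*I
(L + (R(3, 13) + B(-14, -11)))*(-353) = (-164 + ((6 + 3) + ((-14)² + 10*(-11))))*(-353) = (-164 + (9 + (196 - 110)))*(-353) = (-164 + (9 + 86))*(-353) = (-164 + 95)*(-353) = -69*(-353) = 24357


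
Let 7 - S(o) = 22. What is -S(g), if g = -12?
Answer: 15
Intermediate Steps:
S(o) = -15 (S(o) = 7 - 1*22 = 7 - 22 = -15)
-S(g) = -1*(-15) = 15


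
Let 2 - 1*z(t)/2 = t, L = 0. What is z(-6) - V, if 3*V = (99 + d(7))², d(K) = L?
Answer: -3251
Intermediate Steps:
z(t) = 4 - 2*t
d(K) = 0
V = 3267 (V = (99 + 0)²/3 = (⅓)*99² = (⅓)*9801 = 3267)
z(-6) - V = (4 - 2*(-6)) - 1*3267 = (4 + 12) - 3267 = 16 - 3267 = -3251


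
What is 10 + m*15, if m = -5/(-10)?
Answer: 35/2 ≈ 17.500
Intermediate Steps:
m = ½ (m = -5*(-⅒) = ½ ≈ 0.50000)
10 + m*15 = 10 + (½)*15 = 10 + 15/2 = 35/2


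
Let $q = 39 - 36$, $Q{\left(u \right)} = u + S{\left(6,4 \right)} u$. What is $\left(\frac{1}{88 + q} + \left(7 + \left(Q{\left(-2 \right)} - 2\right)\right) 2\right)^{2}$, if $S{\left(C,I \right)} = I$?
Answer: $\frac{826281}{8281} \approx 99.78$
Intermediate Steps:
$Q{\left(u \right)} = 5 u$ ($Q{\left(u \right)} = u + 4 u = 5 u$)
$q = 3$
$\left(\frac{1}{88 + q} + \left(7 + \left(Q{\left(-2 \right)} - 2\right)\right) 2\right)^{2} = \left(\frac{1}{88 + 3} + \left(7 + \left(5 \left(-2\right) - 2\right)\right) 2\right)^{2} = \left(\frac{1}{91} + \left(7 - 12\right) 2\right)^{2} = \left(\frac{1}{91} - 10\right)^{2} = \left(- \frac{909}{91}\right)^{2} = \frac{826281}{8281}$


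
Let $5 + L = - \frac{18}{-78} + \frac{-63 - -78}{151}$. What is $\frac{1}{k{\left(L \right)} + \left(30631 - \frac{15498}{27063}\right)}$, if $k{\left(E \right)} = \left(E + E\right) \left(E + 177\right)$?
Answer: $\frac{11587080583}{336267518576463} \approx 3.4458 \cdot 10^{-5}$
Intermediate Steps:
$L = - \frac{9167}{1963}$ ($L = -5 + \left(- \frac{18}{-78} + \frac{-63 - -78}{151}\right) = -5 + \left(\left(-18\right) \left(- \frac{1}{78}\right) + \left(-63 + 78\right) \frac{1}{151}\right) = -5 + \left(\frac{3}{13} + 15 \cdot \frac{1}{151}\right) = -5 + \left(\frac{3}{13} + \frac{15}{151}\right) = -5 + \frac{648}{1963} = - \frac{9167}{1963} \approx -4.6699$)
$k{\left(E \right)} = 2 E \left(177 + E\right)$
$\frac{1}{k{\left(L \right)} + \left(30631 - \frac{15498}{27063}\right)} = \frac{1}{2 \left(- \frac{9167}{1963}\right) \left(177 - \frac{9167}{1963}\right) + \left(30631 - \frac{15498}{27063}\right)} = \frac{1}{2 \left(- \frac{9167}{1963}\right) \frac{338284}{1963} + \left(30631 - 15498 \cdot \frac{1}{27063}\right)} = \frac{1}{- \frac{6202098856}{3853369} + \left(30631 - \frac{1722}{3007}\right)} = \frac{1}{- \frac{6202098856}{3853369} + \frac{92105695}{3007}} = \frac{1}{\frac{336267518576463}{11587080583}} = \frac{11587080583}{336267518576463}$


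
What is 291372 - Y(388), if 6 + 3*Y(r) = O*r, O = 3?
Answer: 290986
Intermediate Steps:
Y(r) = -2 + r (Y(r) = -2 + (3*r)/3 = -2 + r)
291372 - Y(388) = 291372 - (-2 + 388) = 291372 - 1*386 = 291372 - 386 = 290986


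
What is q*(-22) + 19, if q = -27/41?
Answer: 1373/41 ≈ 33.488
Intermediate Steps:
q = -27/41 (q = -27*1/41 = -27/41 ≈ -0.65854)
q*(-22) + 19 = -27/41*(-22) + 19 = 594/41 + 19 = 1373/41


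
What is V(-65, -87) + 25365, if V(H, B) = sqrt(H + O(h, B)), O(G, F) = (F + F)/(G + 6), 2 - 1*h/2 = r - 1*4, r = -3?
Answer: 25365 + 17*I/2 ≈ 25365.0 + 8.5*I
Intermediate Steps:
h = 18 (h = 4 - 2*(-3 - 1*4) = 4 - 2*(-3 - 4) = 4 - 2*(-7) = 4 + 14 = 18)
O(G, F) = 2*F/(6 + G) (O(G, F) = (2*F)/(6 + G) = 2*F/(6 + G))
V(H, B) = sqrt(H + B/12) (V(H, B) = sqrt(H + 2*B/(6 + 18)) = sqrt(H + 2*B/24) = sqrt(H + 2*B*(1/24)) = sqrt(H + B/12))
V(-65, -87) + 25365 = sqrt(3*(-87) + 36*(-65))/6 + 25365 = sqrt(-261 - 2340)/6 + 25365 = sqrt(-2601)/6 + 25365 = (51*I)/6 + 25365 = 17*I/2 + 25365 = 25365 + 17*I/2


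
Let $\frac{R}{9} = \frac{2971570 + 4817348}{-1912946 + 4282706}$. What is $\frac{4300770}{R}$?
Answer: $\frac{566210706400}{3894459} \approx 1.4539 \cdot 10^{5}$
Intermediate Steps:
$R = \frac{11683377}{394960}$ ($R = 9 \frac{2971570 + 4817348}{-1912946 + 4282706} = 9 \cdot \frac{7788918}{2369760} = 9 \cdot 7788918 \cdot \frac{1}{2369760} = 9 \cdot \frac{1298153}{394960} = \frac{11683377}{394960} \approx 29.581$)
$\frac{4300770}{R} = \frac{4300770}{\frac{11683377}{394960}} = 4300770 \cdot \frac{394960}{11683377} = \frac{566210706400}{3894459}$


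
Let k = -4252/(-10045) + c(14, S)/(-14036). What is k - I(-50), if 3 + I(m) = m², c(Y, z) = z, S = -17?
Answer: -351996223303/140991620 ≈ -2496.6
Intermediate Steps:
I(m) = -3 + m²
k = 59851837/140991620 (k = -4252/(-10045) - 17/(-14036) = -4252*(-1/10045) - 17*(-1/14036) = 4252/10045 + 17/14036 = 59851837/140991620 ≈ 0.42451)
k - I(-50) = 59851837/140991620 - (-3 + (-50)²) = 59851837/140991620 - (-3 + 2500) = 59851837/140991620 - 1*2497 = 59851837/140991620 - 2497 = -351996223303/140991620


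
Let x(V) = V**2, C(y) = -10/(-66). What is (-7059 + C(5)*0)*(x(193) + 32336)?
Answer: -491200515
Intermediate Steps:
C(y) = 5/33 (C(y) = -10*(-1/66) = 5/33)
(-7059 + C(5)*0)*(x(193) + 32336) = (-7059 + (5/33)*0)*(193**2 + 32336) = (-7059 + 0)*(37249 + 32336) = -7059*69585 = -491200515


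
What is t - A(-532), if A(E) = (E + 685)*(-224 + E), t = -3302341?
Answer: -3186673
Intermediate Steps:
A(E) = (-224 + E)*(685 + E) (A(E) = (685 + E)*(-224 + E) = (-224 + E)*(685 + E))
t - A(-532) = -3302341 - (-153440 + (-532)² + 461*(-532)) = -3302341 - (-153440 + 283024 - 245252) = -3302341 - 1*(-115668) = -3302341 + 115668 = -3186673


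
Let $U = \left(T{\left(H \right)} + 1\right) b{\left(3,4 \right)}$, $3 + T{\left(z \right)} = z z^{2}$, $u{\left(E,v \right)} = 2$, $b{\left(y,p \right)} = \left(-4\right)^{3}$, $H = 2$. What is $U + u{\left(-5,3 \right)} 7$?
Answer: $-370$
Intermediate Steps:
$b{\left(y,p \right)} = -64$
$T{\left(z \right)} = -3 + z^{3}$ ($T{\left(z \right)} = -3 + z z^{2} = -3 + z^{3}$)
$U = -384$ ($U = \left(\left(-3 + 2^{3}\right) + 1\right) \left(-64\right) = \left(\left(-3 + 8\right) + 1\right) \left(-64\right) = \left(5 + 1\right) \left(-64\right) = 6 \left(-64\right) = -384$)
$U + u{\left(-5,3 \right)} 7 = -384 + 2 \cdot 7 = -384 + 14 = -370$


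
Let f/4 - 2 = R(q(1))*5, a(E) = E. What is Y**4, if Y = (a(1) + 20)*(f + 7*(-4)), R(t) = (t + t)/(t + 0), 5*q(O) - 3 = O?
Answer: 31116960000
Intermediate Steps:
q(O) = 3/5 + O/5
R(t) = 2 (R(t) = (2*t)/t = 2)
f = 48 (f = 8 + 4*(2*5) = 8 + 4*10 = 8 + 40 = 48)
Y = 420 (Y = (1 + 20)*(48 + 7*(-4)) = 21*(48 - 28) = 21*20 = 420)
Y**4 = 420**4 = 31116960000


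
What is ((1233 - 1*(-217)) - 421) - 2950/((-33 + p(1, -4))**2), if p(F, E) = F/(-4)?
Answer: 18154781/17689 ≈ 1026.3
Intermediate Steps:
p(F, E) = -F/4 (p(F, E) = F*(-1/4) = -F/4)
((1233 - 1*(-217)) - 421) - 2950/((-33 + p(1, -4))**2) = ((1233 - 1*(-217)) - 421) - 2950/((-33 - 1/4*1)**2) = ((1233 + 217) - 421) - 2950/((-33 - 1/4)**2) = (1450 - 421) - 2950/((-133/4)**2) = 1029 - 2950/17689/16 = 1029 - 2950*16/17689 = 1029 - 1*47200/17689 = 1029 - 47200/17689 = 18154781/17689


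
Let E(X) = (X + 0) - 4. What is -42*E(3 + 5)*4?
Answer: -672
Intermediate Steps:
E(X) = -4 + X (E(X) = X - 4 = -4 + X)
-42*E(3 + 5)*4 = -42*(-4 + (3 + 5))*4 = -42*(-4 + 8)*4 = -42*4*4 = -168*4 = -672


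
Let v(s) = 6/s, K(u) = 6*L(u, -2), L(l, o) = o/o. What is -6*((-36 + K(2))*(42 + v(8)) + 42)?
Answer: 7443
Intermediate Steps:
L(l, o) = 1
K(u) = 6 (K(u) = 6*1 = 6)
-6*((-36 + K(2))*(42 + v(8)) + 42) = -6*((-36 + 6)*(42 + 6/8) + 42) = -6*(-30*(42 + 6*(⅛)) + 42) = -6*(-30*(42 + ¾) + 42) = -6*(-30*171/4 + 42) = -6*(-2565/2 + 42) = -6*(-2481/2) = 7443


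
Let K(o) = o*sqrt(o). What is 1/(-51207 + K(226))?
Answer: -51207/2610613673 - 226*sqrt(226)/2610613673 ≈ -2.0916e-5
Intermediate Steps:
K(o) = o**(3/2)
1/(-51207 + K(226)) = 1/(-51207 + 226**(3/2)) = 1/(-51207 + 226*sqrt(226))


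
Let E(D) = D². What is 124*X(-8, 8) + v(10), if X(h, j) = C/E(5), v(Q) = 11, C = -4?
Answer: -221/25 ≈ -8.8400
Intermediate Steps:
X(h, j) = -4/25 (X(h, j) = -4/(5²) = -4/25)
124*X(-8, 8) + v(10) = 124*(-4/25) + 11 = -496/25 + 11 = -221/25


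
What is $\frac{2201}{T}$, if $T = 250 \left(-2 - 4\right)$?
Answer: $- \frac{2201}{1500} \approx -1.4673$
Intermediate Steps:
$T = -1500$ ($T = 250 \left(-6\right) = -1500$)
$\frac{2201}{T} = \frac{2201}{-1500} = 2201 \left(- \frac{1}{1500}\right) = - \frac{2201}{1500}$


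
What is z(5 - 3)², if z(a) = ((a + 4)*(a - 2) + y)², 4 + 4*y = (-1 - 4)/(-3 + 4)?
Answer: 6561/256 ≈ 25.629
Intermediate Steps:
y = -9/4 (y = -1 + ((-1 - 4)/(-3 + 4))/4 = -1 + (-5/1)/4 = -1 + (-5*1)/4 = -1 + (¼)*(-5) = -1 - 5/4 = -9/4 ≈ -2.2500)
z(a) = (-9/4 + (-2 + a)*(4 + a))² (z(a) = ((a + 4)*(a - 2) - 9/4)² = ((4 + a)*(-2 + a) - 9/4)² = ((-2 + a)*(4 + a) - 9/4)² = (-9/4 + (-2 + a)*(4 + a))²)
z(5 - 3)² = ((-41 + 4*(5 - 3)² + 8*(5 - 3))²/16)² = ((-41 + 4*2² + 8*2)²/16)² = ((-41 + 4*4 + 16)²/16)² = ((-41 + 16 + 16)²/16)² = ((1/16)*(-9)²)² = ((1/16)*81)² = (81/16)² = 6561/256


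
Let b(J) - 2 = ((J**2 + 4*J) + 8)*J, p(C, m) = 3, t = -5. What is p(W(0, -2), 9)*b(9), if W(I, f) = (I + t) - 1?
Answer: 3381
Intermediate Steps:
W(I, f) = -6 + I (W(I, f) = (I - 5) - 1 = (-5 + I) - 1 = -6 + I)
b(J) = 2 + J*(8 + J**2 + 4*J) (b(J) = 2 + ((J**2 + 4*J) + 8)*J = 2 + (8 + J**2 + 4*J)*J = 2 + J*(8 + J**2 + 4*J))
p(W(0, -2), 9)*b(9) = 3*(2 + 9**3 + 4*9**2 + 8*9) = 3*(2 + 729 + 4*81 + 72) = 3*(2 + 729 + 324 + 72) = 3*1127 = 3381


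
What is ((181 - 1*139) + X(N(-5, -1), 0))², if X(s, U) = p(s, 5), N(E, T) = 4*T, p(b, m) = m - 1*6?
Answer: 1681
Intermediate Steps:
p(b, m) = -6 + m (p(b, m) = m - 6 = -6 + m)
X(s, U) = -1 (X(s, U) = -6 + 5 = -1)
((181 - 1*139) + X(N(-5, -1), 0))² = ((181 - 1*139) - 1)² = ((181 - 139) - 1)² = (42 - 1)² = 41² = 1681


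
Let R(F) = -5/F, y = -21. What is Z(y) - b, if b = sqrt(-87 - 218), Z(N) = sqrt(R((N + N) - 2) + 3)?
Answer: sqrt(1507)/22 - I*sqrt(305) ≈ 1.7645 - 17.464*I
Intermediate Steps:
Z(N) = sqrt(3 - 5/(-2 + 2*N)) (Z(N) = sqrt(-5/((N + N) - 2) + 3) = sqrt(-5/(2*N - 2) + 3) = sqrt(-5/(-2 + 2*N) + 3) = sqrt(3 - 5/(-2 + 2*N)))
b = I*sqrt(305) (b = sqrt(-305) = I*sqrt(305) ≈ 17.464*I)
Z(y) - b = sqrt(2)*sqrt((-11 + 6*(-21))/(-1 - 21))/2 - I*sqrt(305) = sqrt(2)*sqrt((-11 - 126)/(-22))/2 - I*sqrt(305) = sqrt(2)*sqrt(-1/22*(-137))/2 - I*sqrt(305) = sqrt(2)*sqrt(137/22)/2 - I*sqrt(305) = sqrt(2)*(sqrt(3014)/22)/2 - I*sqrt(305) = sqrt(1507)/22 - I*sqrt(305)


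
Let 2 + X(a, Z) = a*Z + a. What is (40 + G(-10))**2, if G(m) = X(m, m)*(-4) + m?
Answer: 103684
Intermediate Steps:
X(a, Z) = -2 + a + Z*a (X(a, Z) = -2 + (a*Z + a) = -2 + (Z*a + a) = -2 + (a + Z*a) = -2 + a + Z*a)
G(m) = 8 - 4*m**2 - 3*m (G(m) = (-2 + m + m*m)*(-4) + m = (-2 + m + m**2)*(-4) + m = (8 - 4*m - 4*m**2) + m = 8 - 4*m**2 - 3*m)
(40 + G(-10))**2 = (40 + (8 - 4*(-10)**2 - 3*(-10)))**2 = (40 + (8 - 4*100 + 30))**2 = (40 + (8 - 400 + 30))**2 = (40 - 362)**2 = (-322)**2 = 103684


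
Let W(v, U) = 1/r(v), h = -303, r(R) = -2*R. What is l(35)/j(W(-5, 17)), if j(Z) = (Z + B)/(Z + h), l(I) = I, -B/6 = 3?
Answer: 106015/179 ≈ 592.26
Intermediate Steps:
B = -18 (B = -6*3 = -18)
W(v, U) = -1/(2*v) (W(v, U) = 1/(-2*v) = -1/(2*v))
j(Z) = (-18 + Z)/(-303 + Z) (j(Z) = (Z - 18)/(Z - 303) = (-18 + Z)/(-303 + Z))
l(35)/j(W(-5, 17)) = 35/(((-18 - 1/2/(-5))/(-303 - 1/2/(-5)))) = 35/(((-18 - 1/2*(-1/5))/(-303 - 1/2*(-1/5)))) = 35/(((-18 + 1/10)/(-303 + 1/10))) = 35/((-179/10/(-3029/10))) = 35/((-10/3029*(-179/10))) = 35/(179/3029) = 35*(3029/179) = 106015/179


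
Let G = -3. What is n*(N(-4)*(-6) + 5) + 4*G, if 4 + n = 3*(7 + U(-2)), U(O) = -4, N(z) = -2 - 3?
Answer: 163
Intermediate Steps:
N(z) = -5
n = 5 (n = -4 + 3*(7 - 4) = -4 + 3*3 = -4 + 9 = 5)
n*(N(-4)*(-6) + 5) + 4*G = 5*(-5*(-6) + 5) + 4*(-3) = 5*(30 + 5) - 12 = 5*35 - 12 = 175 - 12 = 163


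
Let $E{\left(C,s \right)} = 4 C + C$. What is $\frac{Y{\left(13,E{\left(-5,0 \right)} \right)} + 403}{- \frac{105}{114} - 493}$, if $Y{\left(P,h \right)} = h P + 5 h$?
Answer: $\frac{1786}{18769} \approx 0.095157$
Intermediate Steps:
$E{\left(C,s \right)} = 5 C$
$Y{\left(P,h \right)} = 5 h + P h$ ($Y{\left(P,h \right)} = P h + 5 h = 5 h + P h$)
$\frac{Y{\left(13,E{\left(-5,0 \right)} \right)} + 403}{- \frac{105}{114} - 493} = \frac{5 \left(-5\right) \left(5 + 13\right) + 403}{- \frac{105}{114} - 493} = \frac{\left(-25\right) 18 + 403}{\left(-105\right) \frac{1}{114} - 493} = \frac{-450 + 403}{- \frac{35}{38} - 493} = - \frac{47}{- \frac{18769}{38}} = \left(-47\right) \left(- \frac{38}{18769}\right) = \frac{1786}{18769}$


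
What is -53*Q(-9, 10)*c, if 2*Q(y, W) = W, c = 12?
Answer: -3180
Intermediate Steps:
Q(y, W) = W/2
-53*Q(-9, 10)*c = -53*(½)*10*12 = -265*12 = -53*60 = -3180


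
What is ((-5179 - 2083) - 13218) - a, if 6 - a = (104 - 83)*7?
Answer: -20339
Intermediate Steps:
a = -141 (a = 6 - (104 - 83)*7 = 6 - 21*7 = 6 - 1*147 = 6 - 147 = -141)
((-5179 - 2083) - 13218) - a = ((-5179 - 2083) - 13218) - 1*(-141) = (-7262 - 13218) + 141 = -20480 + 141 = -20339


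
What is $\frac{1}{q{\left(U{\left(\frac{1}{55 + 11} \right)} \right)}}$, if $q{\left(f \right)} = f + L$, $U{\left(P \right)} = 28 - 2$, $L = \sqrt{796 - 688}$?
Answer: $\frac{13}{284} - \frac{3 \sqrt{3}}{284} \approx 0.027478$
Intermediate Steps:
$L = 6 \sqrt{3}$ ($L = \sqrt{108} = 6 \sqrt{3} \approx 10.392$)
$U{\left(P \right)} = 26$
$q{\left(f \right)} = f + 6 \sqrt{3}$
$\frac{1}{q{\left(U{\left(\frac{1}{55 + 11} \right)} \right)}} = \frac{1}{26 + 6 \sqrt{3}}$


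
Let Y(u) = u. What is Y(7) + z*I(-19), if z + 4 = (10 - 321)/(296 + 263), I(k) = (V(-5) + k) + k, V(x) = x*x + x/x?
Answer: 34477/559 ≈ 61.676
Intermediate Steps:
V(x) = 1 + x**2 (V(x) = x**2 + 1 = 1 + x**2)
I(k) = 26 + 2*k (I(k) = ((1 + (-5)**2) + k) + k = ((1 + 25) + k) + k = (26 + k) + k = 26 + 2*k)
z = -2547/559 (z = -4 + (10 - 321)/(296 + 263) = -4 - 311/559 = -2547/559 ≈ -4.5564)
Y(7) + z*I(-19) = 7 - 2547*(26 + 2*(-19))/559 = 7 - 2547*(26 - 38)/559 = 7 - 2547/559*(-12) = 7 + 30564/559 = 34477/559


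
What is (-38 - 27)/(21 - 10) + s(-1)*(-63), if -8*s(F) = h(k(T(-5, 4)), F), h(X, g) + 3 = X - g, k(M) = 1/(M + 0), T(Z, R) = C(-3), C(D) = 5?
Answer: -8837/440 ≈ -20.084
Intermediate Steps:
T(Z, R) = 5
k(M) = 1/M
h(X, g) = -3 + X - g (h(X, g) = -3 + (X - g) = -3 + X - g)
s(F) = 7/20 + F/8 (s(F) = -(-3 + 1/5 - F)/8 = -(-14/5 - F)/8 = 7/20 + F/8)
(-38 - 27)/(21 - 10) + s(-1)*(-63) = (-38 - 27)/(21 - 10) + (7/20 + (1/8)*(-1))*(-63) = -65/11 + (7/20 - 1/8)*(-63) = -65*1/11 + (9/40)*(-63) = -65/11 - 567/40 = -8837/440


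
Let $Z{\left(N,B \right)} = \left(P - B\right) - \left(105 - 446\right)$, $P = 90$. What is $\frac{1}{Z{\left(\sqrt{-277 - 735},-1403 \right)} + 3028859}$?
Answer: $\frac{1}{3030693} \approx 3.2996 \cdot 10^{-7}$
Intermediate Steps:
$Z{\left(N,B \right)} = 431 - B$ ($Z{\left(N,B \right)} = \left(90 - B\right) - \left(105 - 446\right) = \left(90 - B\right) - -341 = \left(90 - B\right) + 341 = 431 - B$)
$\frac{1}{Z{\left(\sqrt{-277 - 735},-1403 \right)} + 3028859} = \frac{1}{\left(431 - -1403\right) + 3028859} = \frac{1}{\left(431 + 1403\right) + 3028859} = \frac{1}{1834 + 3028859} = \frac{1}{3030693}$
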